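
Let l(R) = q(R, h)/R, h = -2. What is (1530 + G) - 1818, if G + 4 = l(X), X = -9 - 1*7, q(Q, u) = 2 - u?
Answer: -1169/4 ≈ -292.25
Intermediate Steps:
X = -16 (X = -9 - 7 = -16)
l(R) = 4/R (l(R) = (2 - 1*(-2))/R = (2 + 2)/R = 4/R)
G = -17/4 (G = -4 + 4/(-16) = -4 + 4*(-1/16) = -4 - ¼ = -17/4 ≈ -4.2500)
(1530 + G) - 1818 = (1530 - 17/4) - 1818 = 6103/4 - 1818 = -1169/4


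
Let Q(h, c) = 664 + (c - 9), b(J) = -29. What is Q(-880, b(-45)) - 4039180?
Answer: -4038554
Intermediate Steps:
Q(h, c) = 655 + c (Q(h, c) = 664 + (-9 + c) = 655 + c)
Q(-880, b(-45)) - 4039180 = (655 - 29) - 4039180 = 626 - 4039180 = -4038554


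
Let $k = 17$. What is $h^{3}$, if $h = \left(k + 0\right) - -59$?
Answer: $438976$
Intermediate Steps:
$h = 76$ ($h = \left(17 + 0\right) - -59 = 17 + 59 = 76$)
$h^{3} = 76^{3} = 438976$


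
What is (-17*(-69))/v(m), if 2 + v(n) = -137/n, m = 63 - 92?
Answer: 34017/79 ≈ 430.59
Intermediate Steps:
m = -29
v(n) = -2 - 137/n
(-17*(-69))/v(m) = (-17*(-69))/(-2 - 137/(-29)) = 1173/(-2 - 137*(-1/29)) = 1173/(-2 + 137/29) = 1173/(79/29) = 1173*(29/79) = 34017/79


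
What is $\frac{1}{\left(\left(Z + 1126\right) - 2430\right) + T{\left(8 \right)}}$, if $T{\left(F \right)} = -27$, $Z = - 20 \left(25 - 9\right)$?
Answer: $- \frac{1}{1651} \approx -0.00060569$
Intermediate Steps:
$Z = -320$ ($Z = \left(-20\right) 16 = -320$)
$\frac{1}{\left(\left(Z + 1126\right) - 2430\right) + T{\left(8 \right)}} = \frac{1}{\left(\left(-320 + 1126\right) - 2430\right) - 27} = \frac{1}{\left(806 - 2430\right) - 27} = \frac{1}{-1624 - 27} = \frac{1}{-1651} = - \frac{1}{1651}$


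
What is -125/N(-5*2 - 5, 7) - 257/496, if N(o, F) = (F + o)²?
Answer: -4903/1984 ≈ -2.4713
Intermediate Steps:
-125/N(-5*2 - 5, 7) - 257/496 = -125/(7 + (-5*2 - 5))² - 257/496 = -125/(7 + (-10 - 5))² - 257*1/496 = -125/(7 - 15)² - 257/496 = -125/((-8)²) - 257/496 = -125/64 - 257/496 = -4903/1984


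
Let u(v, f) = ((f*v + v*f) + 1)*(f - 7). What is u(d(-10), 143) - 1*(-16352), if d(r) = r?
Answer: -372472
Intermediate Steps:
u(v, f) = (1 + 2*f*v)*(-7 + f) (u(v, f) = ((f*v + f*v) + 1)*(-7 + f) = (2*f*v + 1)*(-7 + f) = (1 + 2*f*v)*(-7 + f))
u(d(-10), 143) - 1*(-16352) = (-7 + 143 - 14*143*(-10) + 2*(-10)*143²) - 1*(-16352) = (-7 + 143 + 20020 + 2*(-10)*20449) + 16352 = (-7 + 143 + 20020 - 408980) + 16352 = -388824 + 16352 = -372472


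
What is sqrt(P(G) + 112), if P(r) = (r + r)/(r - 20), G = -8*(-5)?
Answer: 2*sqrt(29) ≈ 10.770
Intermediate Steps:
G = 40
P(r) = 2*r/(-20 + r) (P(r) = (2*r)/(-20 + r) = 2*r/(-20 + r))
sqrt(P(G) + 112) = sqrt(2*40/(-20 + 40) + 112) = sqrt(2*40/20 + 112) = sqrt(2*40*(1/20) + 112) = sqrt(4 + 112) = sqrt(116) = 2*sqrt(29)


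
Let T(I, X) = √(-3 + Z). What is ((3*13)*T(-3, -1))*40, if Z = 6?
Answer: 1560*√3 ≈ 2702.0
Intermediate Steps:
T(I, X) = √3 (T(I, X) = √(-3 + 6) = √3)
((3*13)*T(-3, -1))*40 = ((3*13)*√3)*40 = (39*√3)*40 = 1560*√3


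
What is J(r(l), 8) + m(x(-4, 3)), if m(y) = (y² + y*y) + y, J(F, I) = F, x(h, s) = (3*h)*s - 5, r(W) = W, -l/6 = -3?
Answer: 3339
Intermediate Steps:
l = 18 (l = -6*(-3) = 18)
x(h, s) = -5 + 3*h*s (x(h, s) = 3*h*s - 5 = -5 + 3*h*s)
m(y) = y + 2*y² (m(y) = (y² + y²) + y = 2*y² + y = y + 2*y²)
J(r(l), 8) + m(x(-4, 3)) = 18 + (-5 + 3*(-4)*3)*(1 + 2*(-5 + 3*(-4)*3)) = 18 + (-5 - 36)*(1 + 2*(-5 - 36)) = 18 - 41*(1 + 2*(-41)) = 18 - 41*(1 - 82) = 18 - 41*(-81) = 18 + 3321 = 3339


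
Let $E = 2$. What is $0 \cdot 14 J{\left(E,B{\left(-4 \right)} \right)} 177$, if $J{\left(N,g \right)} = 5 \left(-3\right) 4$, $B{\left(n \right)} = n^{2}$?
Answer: $0$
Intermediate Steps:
$J{\left(N,g \right)} = -60$ ($J{\left(N,g \right)} = \left(-15\right) 4 = -60$)
$0 \cdot 14 J{\left(E,B{\left(-4 \right)} \right)} 177 = 0 \cdot 14 \left(-60\right) 177 = 0 \left(-60\right) 177 = 0 \cdot 177 = 0$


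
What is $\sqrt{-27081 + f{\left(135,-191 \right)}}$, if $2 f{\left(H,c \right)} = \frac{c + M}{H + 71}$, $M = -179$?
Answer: $\frac{i \sqrt{1149247426}}{206} \approx 164.57 i$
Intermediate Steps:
$f{\left(H,c \right)} = \frac{-179 + c}{2 \left(71 + H\right)}$ ($f{\left(H,c \right)} = \frac{\left(c - 179\right) \frac{1}{H + 71}}{2} = \frac{\left(-179 + c\right) \frac{1}{71 + H}}{2} = \frac{\frac{1}{71 + H} \left(-179 + c\right)}{2} = \frac{-179 + c}{2 \left(71 + H\right)}$)
$\sqrt{-27081 + f{\left(135,-191 \right)}} = \sqrt{-27081 + \frac{-179 - 191}{2 \left(71 + 135\right)}} = \sqrt{-27081 + \frac{1}{2} \cdot \frac{1}{206} \left(-370\right)} = \sqrt{-27081 - \frac{185}{206}} = \sqrt{- \frac{5578871}{206}} = \frac{i \sqrt{1149247426}}{206}$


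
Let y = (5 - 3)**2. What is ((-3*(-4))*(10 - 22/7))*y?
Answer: 2304/7 ≈ 329.14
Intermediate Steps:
y = 4 (y = 2**2 = 4)
((-3*(-4))*(10 - 22/7))*y = ((-3*(-4))*(10 - 22/7))*4 = (12*(10 - 22/7))*4 = (12*(48/7))*4 = (576/7)*4 = 2304/7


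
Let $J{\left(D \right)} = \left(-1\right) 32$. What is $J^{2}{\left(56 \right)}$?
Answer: $1024$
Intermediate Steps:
$J{\left(D \right)} = -32$
$J^{2}{\left(56 \right)} = \left(-32\right)^{2} = 1024$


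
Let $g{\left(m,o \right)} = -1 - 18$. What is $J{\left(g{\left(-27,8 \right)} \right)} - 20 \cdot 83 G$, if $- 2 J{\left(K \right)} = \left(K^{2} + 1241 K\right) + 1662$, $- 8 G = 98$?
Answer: $31113$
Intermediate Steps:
$G = - \frac{49}{4}$ ($G = \left(- \frac{1}{8}\right) 98 = - \frac{49}{4} \approx -12.25$)
$g{\left(m,o \right)} = -19$ ($g{\left(m,o \right)} = -1 - 18 = -19$)
$J{\left(K \right)} = -831 - \frac{1241 K}{2} - \frac{K^{2}}{2}$ ($J{\left(K \right)} = - \frac{\left(K^{2} + 1241 K\right) + 1662}{2} = - \frac{1662 + K^{2} + 1241 K}{2} = -831 - \frac{1241 K}{2} - \frac{K^{2}}{2}$)
$J{\left(g{\left(-27,8 \right)} \right)} - 20 \cdot 83 G = \left(-831 - - \frac{23579}{2} - \frac{\left(-19\right)^{2}}{2}\right) - 20 \cdot 83 \left(- \frac{49}{4}\right) = \left(-831 + \frac{23579}{2} - \frac{361}{2}\right) - 1660 \left(- \frac{49}{4}\right) = \left(-831 + \frac{23579}{2} - \frac{361}{2}\right) - -20335 = 10778 + 20335 = 31113$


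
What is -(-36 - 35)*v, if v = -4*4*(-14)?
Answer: 15904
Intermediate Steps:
v = 224 (v = -16*(-14) = 224)
-(-36 - 35)*v = -(-36 - 35)*224 = -(-71)*224 = -1*(-15904) = 15904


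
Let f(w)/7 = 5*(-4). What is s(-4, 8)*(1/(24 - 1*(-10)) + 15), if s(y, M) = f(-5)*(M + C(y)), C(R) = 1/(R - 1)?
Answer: -279006/17 ≈ -16412.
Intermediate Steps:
f(w) = -140 (f(w) = 7*(5*(-4)) = 7*(-20) = -140)
C(R) = 1/(-1 + R)
s(y, M) = -140*M - 140/(-1 + y) (s(y, M) = -140*(M + 1/(-1 + y)) = -140*M - 140/(-1 + y))
s(-4, 8)*(1/(24 - 1*(-10)) + 15) = (140*(-1 - 1*8*(-1 - 4))/(-1 - 4))*(1/(24 - 1*(-10)) + 15) = (140*(-1 - 1*8*(-5))/(-5))*(1/(24 + 10) + 15) = (140*(-⅕)*(-1 + 40))*(1/34 + 15) = (140*(-⅕)*39)*(1/34 + 15) = -1092*511/34 = -279006/17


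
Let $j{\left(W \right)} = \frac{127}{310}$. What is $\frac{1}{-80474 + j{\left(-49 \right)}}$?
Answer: $- \frac{310}{24946813} \approx -1.2426 \cdot 10^{-5}$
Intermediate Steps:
$j{\left(W \right)} = \frac{127}{310}$ ($j{\left(W \right)} = 127 \cdot \frac{1}{310} = \frac{127}{310}$)
$\frac{1}{-80474 + j{\left(-49 \right)}} = \frac{1}{-80474 + \frac{127}{310}} = \frac{1}{- \frac{24946813}{310}} = - \frac{310}{24946813}$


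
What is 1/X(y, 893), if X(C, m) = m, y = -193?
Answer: 1/893 ≈ 0.0011198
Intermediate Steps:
1/X(y, 893) = 1/893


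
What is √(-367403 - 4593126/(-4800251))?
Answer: I*√8465828389257881777/4800251 ≈ 606.14*I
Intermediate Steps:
√(-367403 - 4593126/(-4800251)) = √(-367403 - 4593126*(-1/4800251)) = √(-367403 + 4593126/4800251) = √(-1763622025027/4800251) = I*√8465828389257881777/4800251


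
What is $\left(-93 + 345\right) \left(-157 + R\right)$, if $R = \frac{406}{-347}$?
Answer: $- \frac{13831020}{347} \approx -39859.0$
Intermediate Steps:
$R = - \frac{406}{347}$ ($R = 406 \left(- \frac{1}{347}\right) = - \frac{406}{347} \approx -1.17$)
$\left(-93 + 345\right) \left(-157 + R\right) = \left(-93 + 345\right) \left(-157 - \frac{406}{347}\right) = 252 \left(- \frac{54885}{347}\right) = - \frac{13831020}{347}$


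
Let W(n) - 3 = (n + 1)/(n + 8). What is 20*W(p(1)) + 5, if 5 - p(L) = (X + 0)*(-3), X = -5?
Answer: 155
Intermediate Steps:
p(L) = -10 (p(L) = 5 - (-5 + 0)*(-3) = 5 - (-5)*(-3) = 5 - 1*15 = 5 - 15 = -10)
W(n) = 3 + (1 + n)/(8 + n) (W(n) = 3 + (n + 1)/(n + 8) = 3 + (1 + n)/(8 + n))
20*W(p(1)) + 5 = 20*((25 + 4*(-10))/(8 - 10)) + 5 = 20*((25 - 40)/(-2)) + 5 = 20*(-½*(-15)) + 5 = 20*(15/2) + 5 = 150 + 5 = 155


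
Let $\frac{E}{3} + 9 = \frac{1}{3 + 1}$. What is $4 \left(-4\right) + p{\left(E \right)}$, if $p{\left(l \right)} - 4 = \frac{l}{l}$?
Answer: $-11$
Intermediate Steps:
$E = - \frac{105}{4}$ ($E = -27 + \frac{3}{3 + 1} = -27 + \frac{3}{4} = - \frac{105}{4} \approx -26.25$)
$p{\left(l \right)} = 5$ ($p{\left(l \right)} = 4 + \frac{l}{l} = 4 + 1 = 5$)
$4 \left(-4\right) + p{\left(E \right)} = 4 \left(-4\right) + 5 = -16 + 5 = -11$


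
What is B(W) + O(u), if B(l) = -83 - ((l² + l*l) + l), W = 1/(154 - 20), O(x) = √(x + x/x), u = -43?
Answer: -372621/4489 + I*√42 ≈ -83.008 + 6.4807*I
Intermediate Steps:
O(x) = √(1 + x) (O(x) = √(x + 1) = √(1 + x))
W = 1/134 ≈ 0.0074627
B(l) = -83 - l - 2*l² (B(l) = -83 - ((l² + l²) + l) = -83 - (2*l² + l) = -83 - (l + 2*l²) = -83 + (-l - 2*l²) = -83 - l - 2*l²)
B(W) + O(u) = (-83 - 1*1/134 - 2*(1/134)²) + √(1 - 43) = (-83 - 1/134 - 2*1/17956) + √(-42) = (-83 - 1/134 - 1/8978) + I*√42 = -372621/4489 + I*√42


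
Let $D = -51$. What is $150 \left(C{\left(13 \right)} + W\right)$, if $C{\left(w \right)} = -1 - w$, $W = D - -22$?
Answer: $-6450$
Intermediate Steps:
$W = -29$ ($W = -51 - -22 = -51 + 22 = -29$)
$150 \left(C{\left(13 \right)} + W\right) = 150 \left(\left(-1 - 13\right) - 29\right) = 150 \left(-14 - 29\right) = 150 \left(-43\right) = -6450$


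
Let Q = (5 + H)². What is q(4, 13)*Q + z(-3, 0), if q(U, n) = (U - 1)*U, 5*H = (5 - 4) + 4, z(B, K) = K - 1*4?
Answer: 428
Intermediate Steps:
z(B, K) = -4 + K (z(B, K) = K - 4 = -4 + K)
H = 1 (H = ((5 - 4) + 4)/5 = (1 + 4)/5 = (⅕)*5 = 1)
q(U, n) = U*(-1 + U) (q(U, n) = (-1 + U)*U = U*(-1 + U))
Q = 36 (Q = (5 + 1)² = 6² = 36)
q(4, 13)*Q + z(-3, 0) = (4*(-1 + 4))*36 + (-4 + 0) = (4*3)*36 - 4 = 12*36 - 4 = 432 - 4 = 428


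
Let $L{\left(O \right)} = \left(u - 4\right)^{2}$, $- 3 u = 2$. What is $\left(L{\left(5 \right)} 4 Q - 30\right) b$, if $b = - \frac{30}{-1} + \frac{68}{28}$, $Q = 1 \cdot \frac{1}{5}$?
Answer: $- \frac{128482}{315} \approx -407.88$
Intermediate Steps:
$u = - \frac{2}{3}$ ($u = \left(- \frac{1}{3}\right) 2 = - \frac{2}{3} \approx -0.66667$)
$Q = \frac{1}{5}$ ($Q = 1 \cdot \frac{1}{5} = \frac{1}{5} \approx 0.2$)
$L{\left(O \right)} = \frac{196}{9}$ ($L{\left(O \right)} = \left(- \frac{2}{3} - 4\right)^{2} = \left(- \frac{14}{3}\right)^{2} = \frac{196}{9}$)
$b = \frac{227}{7}$ ($b = \left(-30\right) \left(-1\right) + 68 \cdot \frac{1}{28} = 30 + \frac{17}{7} = \frac{227}{7} \approx 32.429$)
$\left(L{\left(5 \right)} 4 Q - 30\right) b = \left(\frac{196}{9} \cdot 4 \cdot \frac{1}{5} - 30\right) \frac{227}{7} = \left(\frac{784}{9} \cdot \frac{1}{5} - 30\right) \frac{227}{7} = \left(\frac{784}{45} - 30\right) \frac{227}{7} = \left(- \frac{566}{45}\right) \frac{227}{7} = - \frac{128482}{315}$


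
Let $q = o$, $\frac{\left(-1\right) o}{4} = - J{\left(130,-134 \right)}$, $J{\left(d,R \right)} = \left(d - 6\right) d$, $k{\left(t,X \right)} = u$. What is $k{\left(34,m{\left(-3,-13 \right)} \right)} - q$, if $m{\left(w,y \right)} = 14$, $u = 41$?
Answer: $-64439$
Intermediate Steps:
$k{\left(t,X \right)} = 41$
$J{\left(d,R \right)} = d \left(-6 + d\right)$ ($J{\left(d,R \right)} = \left(-6 + d\right) d = d \left(-6 + d\right)$)
$o = 64480$ ($o = - 4 \left(- 130 \left(-6 + 130\right)\right) = - 4 \left(- 130 \cdot 124\right) = - 4 \left(\left(-1\right) 16120\right) = \left(-4\right) \left(-16120\right) = 64480$)
$q = 64480$
$k{\left(34,m{\left(-3,-13 \right)} \right)} - q = 41 - 64480 = -64439$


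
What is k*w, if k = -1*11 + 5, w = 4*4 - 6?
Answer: -60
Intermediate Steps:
w = 10 (w = 16 - 6 = 10)
k = -6 (k = -11 + 5 = -6)
k*w = -6*10 = -60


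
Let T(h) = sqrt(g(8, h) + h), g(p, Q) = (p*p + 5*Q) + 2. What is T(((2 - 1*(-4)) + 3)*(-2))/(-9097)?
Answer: -I*sqrt(42)/9097 ≈ -0.0007124*I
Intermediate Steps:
g(p, Q) = 2 + p**2 + 5*Q (g(p, Q) = (p**2 + 5*Q) + 2 = 2 + p**2 + 5*Q)
T(h) = sqrt(66 + 6*h) (T(h) = sqrt((2 + 8**2 + 5*h) + h) = sqrt((2 + 64 + 5*h) + h) = sqrt((66 + 5*h) + h) = sqrt(66 + 6*h))
T(((2 - 1*(-4)) + 3)*(-2))/(-9097) = sqrt(66 + 6*(((2 - 1*(-4)) + 3)*(-2)))/(-9097) = sqrt(66 + 6*(((2 + 4) + 3)*(-2)))*(-1/9097) = sqrt(66 + 6*((6 + 3)*(-2)))*(-1/9097) = sqrt(66 + 6*(9*(-2)))*(-1/9097) = sqrt(66 + 6*(-18))*(-1/9097) = sqrt(66 - 108)*(-1/9097) = sqrt(-42)*(-1/9097) = (I*sqrt(42))*(-1/9097) = -I*sqrt(42)/9097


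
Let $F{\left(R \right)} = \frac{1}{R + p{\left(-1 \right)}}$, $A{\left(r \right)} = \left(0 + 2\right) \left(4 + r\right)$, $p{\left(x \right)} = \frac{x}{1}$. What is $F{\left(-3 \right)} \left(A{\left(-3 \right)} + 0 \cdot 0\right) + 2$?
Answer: $\frac{3}{2} \approx 1.5$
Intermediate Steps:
$p{\left(x \right)} = x$ ($p{\left(x \right)} = x 1 = x$)
$A{\left(r \right)} = 8 + 2 r$ ($A{\left(r \right)} = 2 \left(4 + r\right) = 8 + 2 r$)
$F{\left(R \right)} = \frac{1}{-1 + R}$ ($F{\left(R \right)} = \frac{1}{R - 1} = \frac{1}{-1 + R}$)
$F{\left(-3 \right)} \left(A{\left(-3 \right)} + 0 \cdot 0\right) + 2 = \frac{\left(8 + 2 \left(-3\right)\right) + 0 \cdot 0}{-1 - 3} + 2 = \frac{\left(8 - 6\right) + 0}{-4} + 2 = - \frac{2 + 0}{4} + 2 = \left(- \frac{1}{4}\right) 2 + 2 = - \frac{1}{2} + 2 = \frac{3}{2}$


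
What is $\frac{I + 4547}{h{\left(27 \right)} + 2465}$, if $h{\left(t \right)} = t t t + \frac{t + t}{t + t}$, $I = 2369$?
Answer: $\frac{6916}{22149} \approx 0.31225$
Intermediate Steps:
$h{\left(t \right)} = 1 + t^{3}$ ($h{\left(t \right)} = t^{2} t + \frac{2 t}{2 t} = t^{3} + 2 t \frac{1}{2 t} = t^{3} + 1 = 1 + t^{3}$)
$\frac{I + 4547}{h{\left(27 \right)} + 2465} = \frac{2369 + 4547}{\left(1 + 27^{3}\right) + 2465} = \frac{6916}{\left(1 + 19683\right) + 2465} = \frac{6916}{19684 + 2465} = \frac{6916}{22149}$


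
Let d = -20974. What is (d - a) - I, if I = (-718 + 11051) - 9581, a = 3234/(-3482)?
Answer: -37823349/1741 ≈ -21725.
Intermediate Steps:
a = -1617/1741 (a = 3234*(-1/3482) = -1617/1741 ≈ -0.92878)
I = 752 (I = 10333 - 9581 = 752)
(d - a) - I = (-20974 - 1*(-1617/1741)) - 1*752 = (-20974 + 1617/1741) - 752 = -36514117/1741 - 752 = -37823349/1741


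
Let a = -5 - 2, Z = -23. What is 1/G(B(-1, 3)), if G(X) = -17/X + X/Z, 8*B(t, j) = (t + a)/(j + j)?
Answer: 138/14077 ≈ 0.0098032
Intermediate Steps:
a = -7
B(t, j) = (-7 + t)/(16*j) (B(t, j) = ((t - 7)/(j + j))/8 = ((-7 + t)/((2*j)))/8 = ((-7 + t)*(1/(2*j)))/8 = ((-7 + t)/(2*j))/8 = (-7 + t)/(16*j))
G(X) = -17/X - X/23 (G(X) = -17/X + X/(-23) = -17/X + X*(-1/23) = -17/X - X/23)
1/G(B(-1, 3)) = 1/(-17*48/(-7 - 1) - (-7 - 1)/(368*3)) = 1/(-17/((1/16)*(⅓)*(-8)) - (-8)/(368*3)) = 1/(-17/(-⅙) - 1/23*(-⅙)) = 1/(-17*(-6) + 1/138) = 1/(102 + 1/138) = 1/(14077/138) = 138/14077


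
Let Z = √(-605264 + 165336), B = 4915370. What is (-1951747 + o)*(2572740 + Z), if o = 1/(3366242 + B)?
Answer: -10396192382977399155/2070403 - 16163611376163*I*√109982/4140806 ≈ -5.0213e+12 - 1.2945e+9*I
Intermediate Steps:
o = 1/8281612 (o = 1/(3366242 + 4915370) = 1/8281612 ≈ 1.2075e-7)
Z = 2*I*√109982 (Z = √(-439928) = 2*I*√109982 ≈ 663.27*I)
(-1951747 + o)*(2572740 + Z) = (-1951747 + 1/8281612)*(2572740 + 2*I*√109982) = -16163611376163*(2572740 + 2*I*√109982)/8281612 = -10396192382977399155/2070403 - 16163611376163*I*√109982/4140806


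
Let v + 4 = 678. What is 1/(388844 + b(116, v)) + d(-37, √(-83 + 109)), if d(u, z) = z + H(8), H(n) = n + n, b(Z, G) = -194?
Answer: 6218401/388650 + √26 ≈ 21.099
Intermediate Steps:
v = 674 (v = -4 + 678 = 674)
H(n) = 2*n
d(u, z) = 16 + z (d(u, z) = z + 2*8 = z + 16 = 16 + z)
1/(388844 + b(116, v)) + d(-37, √(-83 + 109)) = 1/(388844 - 194) + (16 + √(-83 + 109)) = 1/388650 + (16 + √26) = 6218401/388650 + √26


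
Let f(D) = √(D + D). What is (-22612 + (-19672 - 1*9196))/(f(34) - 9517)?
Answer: 489935160/90573221 + 102960*√17/90573221 ≈ 5.4140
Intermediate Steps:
f(D) = √2*√D (f(D) = √(2*D) = √2*√D)
(-22612 + (-19672 - 1*9196))/(f(34) - 9517) = (-22612 + (-19672 - 1*9196))/(√2*√34 - 9517) = (-22612 + (-19672 - 9196))/(2*√17 - 9517) = (-22612 - 28868)/(-9517 + 2*√17) = -51480/(-9517 + 2*√17)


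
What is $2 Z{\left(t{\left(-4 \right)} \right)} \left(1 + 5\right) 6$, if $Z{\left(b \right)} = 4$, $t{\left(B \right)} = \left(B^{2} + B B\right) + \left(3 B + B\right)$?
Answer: $288$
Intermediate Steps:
$t{\left(B \right)} = 2 B^{2} + 4 B$ ($t{\left(B \right)} = \left(B^{2} + B^{2}\right) + 4 B = 2 B^{2} + 4 B$)
$2 Z{\left(t{\left(-4 \right)} \right)} \left(1 + 5\right) 6 = 2 \cdot 4 \left(1 + 5\right) 6 = 8 \cdot 6 \cdot 6 = 8 \cdot 36 = 288$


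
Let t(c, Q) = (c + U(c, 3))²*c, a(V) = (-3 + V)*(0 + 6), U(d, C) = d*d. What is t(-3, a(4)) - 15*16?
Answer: -348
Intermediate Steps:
U(d, C) = d²
a(V) = -18 + 6*V (a(V) = (-3 + V)*6 = -18 + 6*V)
t(c, Q) = c*(c + c²)² (t(c, Q) = (c + c²)²*c = c*(c + c²)²)
t(-3, a(4)) - 15*16 = (-3)³*(1 - 3)² - 15*16 = -27*(-2)² - 240 = -27*4 - 240 = -108 - 240 = -348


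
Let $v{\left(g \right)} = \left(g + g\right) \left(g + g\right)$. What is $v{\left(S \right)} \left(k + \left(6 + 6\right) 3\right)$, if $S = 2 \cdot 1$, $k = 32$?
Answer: $1088$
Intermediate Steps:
$S = 2$
$v{\left(g \right)} = 4 g^{2}$ ($v{\left(g \right)} = 2 g 2 g = 4 g^{2}$)
$v{\left(S \right)} \left(k + \left(6 + 6\right) 3\right) = 4 \cdot 2^{2} \left(32 + \left(6 + 6\right) 3\right) = 4 \cdot 4 \left(32 + 12 \cdot 3\right) = 16 \left(32 + 36\right) = 16 \cdot 68 = 1088$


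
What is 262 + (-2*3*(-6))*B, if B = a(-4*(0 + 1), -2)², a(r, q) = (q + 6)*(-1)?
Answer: 838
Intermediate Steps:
a(r, q) = -6 - q (a(r, q) = (6 + q)*(-1) = -6 - q)
B = 16 (B = (-6 - 1*(-2))² = (-6 + 2)² = (-4)² = 16)
262 + (-2*3*(-6))*B = 262 + (-2*3*(-6))*16 = 262 - 6*(-6)*16 = 262 + 36*16 = 262 + 576 = 838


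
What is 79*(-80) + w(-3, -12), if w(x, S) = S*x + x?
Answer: -6287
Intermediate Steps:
w(x, S) = x + S*x
79*(-80) + w(-3, -12) = 79*(-80) - 3*(1 - 12) = -6320 - 3*(-11) = -6320 + 33 = -6287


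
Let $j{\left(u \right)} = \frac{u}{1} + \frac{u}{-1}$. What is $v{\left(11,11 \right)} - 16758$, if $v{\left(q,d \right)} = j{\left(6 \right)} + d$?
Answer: $-16747$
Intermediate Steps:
$j{\left(u \right)} = 0$ ($j{\left(u \right)} = u 1 + u \left(-1\right) = u - u = 0$)
$v{\left(q,d \right)} = d$ ($v{\left(q,d \right)} = 0 + d = d$)
$v{\left(11,11 \right)} - 16758 = 11 - 16758 = -16747$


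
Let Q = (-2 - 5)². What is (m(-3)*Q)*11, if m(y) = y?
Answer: -1617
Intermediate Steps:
Q = 49 (Q = (-7)² = 49)
(m(-3)*Q)*11 = -3*49*11 = -147*11 = -1617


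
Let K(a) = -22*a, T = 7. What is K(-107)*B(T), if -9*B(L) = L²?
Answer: -115346/9 ≈ -12816.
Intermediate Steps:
B(L) = -L²/9
K(-107)*B(T) = (-22*(-107))*(-⅑*7²) = 2354*(-⅑*49) = 2354*(-49/9) = -115346/9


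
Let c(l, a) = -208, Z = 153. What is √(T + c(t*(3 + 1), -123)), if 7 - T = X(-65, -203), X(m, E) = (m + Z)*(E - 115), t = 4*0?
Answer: 63*√7 ≈ 166.68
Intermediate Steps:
t = 0
X(m, E) = (-115 + E)*(153 + m) (X(m, E) = (m + 153)*(E - 115) = (153 + m)*(-115 + E) = (-115 + E)*(153 + m))
T = 27991 (T = 7 - (-17595 - 115*(-65) + 153*(-203) - 203*(-65)) = 7 - (-17595 + 7475 - 31059 + 13195) = 7 - 1*(-27984) = 7 + 27984 = 27991)
√(T + c(t*(3 + 1), -123)) = √(27991 - 208) = √27783 = 63*√7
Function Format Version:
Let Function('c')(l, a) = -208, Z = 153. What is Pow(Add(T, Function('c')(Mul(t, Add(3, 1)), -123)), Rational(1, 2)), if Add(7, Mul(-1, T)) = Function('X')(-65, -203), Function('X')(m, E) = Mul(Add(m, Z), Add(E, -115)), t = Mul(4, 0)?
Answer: Mul(63, Pow(7, Rational(1, 2))) ≈ 166.68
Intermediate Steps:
t = 0
Function('X')(m, E) = Mul(Add(-115, E), Add(153, m)) (Function('X')(m, E) = Mul(Add(m, 153), Add(E, -115)) = Mul(Add(153, m), Add(-115, E)) = Mul(Add(-115, E), Add(153, m)))
T = 27991 (T = Add(7, Mul(-1, Add(-17595, Mul(-115, -65), Mul(153, -203), Mul(-203, -65)))) = Add(7, Mul(-1, Add(-17595, 7475, -31059, 13195))) = Add(7, Mul(-1, -27984)) = Add(7, 27984) = 27991)
Pow(Add(T, Function('c')(Mul(t, Add(3, 1)), -123)), Rational(1, 2)) = Pow(Add(27991, -208), Rational(1, 2)) = Pow(27783, Rational(1, 2)) = Mul(63, Pow(7, Rational(1, 2)))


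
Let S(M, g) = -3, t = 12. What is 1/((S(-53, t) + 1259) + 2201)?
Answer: 1/3457 ≈ 0.00028927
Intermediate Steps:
1/((S(-53, t) + 1259) + 2201) = 1/((-3 + 1259) + 2201) = 1/(1256 + 2201) = 1/3457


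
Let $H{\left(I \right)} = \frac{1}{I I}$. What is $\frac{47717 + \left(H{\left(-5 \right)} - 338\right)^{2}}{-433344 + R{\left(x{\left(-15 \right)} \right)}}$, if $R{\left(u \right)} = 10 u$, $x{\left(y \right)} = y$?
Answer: $- \frac{5622707}{15051875} \approx -0.37356$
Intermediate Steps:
$H{\left(I \right)} = \frac{1}{I^{2}}$
$\frac{47717 + \left(H{\left(-5 \right)} - 338\right)^{2}}{-433344 + R{\left(x{\left(-15 \right)} \right)}} = \frac{47717 + \left(\frac{1}{25} - 338\right)^{2}}{-433344 + 10 \left(-15\right)} = \frac{47717 + \left(\frac{1}{25} - 338\right)^{2}}{-433344 - 150} = \frac{47717 + \left(- \frac{8449}{25}\right)^{2}}{-433494} = \left(47717 + \frac{71385601}{625}\right) \left(- \frac{1}{433494}\right) = \frac{101208726}{625} \left(- \frac{1}{433494}\right) = - \frac{5622707}{15051875}$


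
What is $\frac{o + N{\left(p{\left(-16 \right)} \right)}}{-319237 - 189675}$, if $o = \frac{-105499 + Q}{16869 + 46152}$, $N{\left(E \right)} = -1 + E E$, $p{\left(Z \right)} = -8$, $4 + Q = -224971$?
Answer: $- \frac{1213283}{10690714384} \approx -0.00011349$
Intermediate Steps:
$Q = -224975$ ($Q = -4 - 224971 = -224975$)
$N{\left(E \right)} = -1 + E^{2}$
$o = - \frac{110158}{21007}$ ($o = \frac{-105499 - 224975}{16869 + 46152} = - \frac{330474}{63021} = \left(-330474\right) \frac{1}{63021} = - \frac{110158}{21007} \approx -5.2439$)
$\frac{o + N{\left(p{\left(-16 \right)} \right)}}{-319237 - 189675} = \frac{- \frac{110158}{21007} - \left(1 - \left(-8\right)^{2}\right)}{-319237 - 189675} = \frac{- \frac{110158}{21007} + \left(-1 + 64\right)}{-319237 - 189675} = \frac{- \frac{110158}{21007} + 63}{-508912} = \frac{1213283}{21007} \left(- \frac{1}{508912}\right) = - \frac{1213283}{10690714384}$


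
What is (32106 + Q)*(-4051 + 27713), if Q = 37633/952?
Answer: 362058709895/476 ≈ 7.6063e+8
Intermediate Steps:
Q = 37633/952 (Q = 37633*(1/952) = 37633/952 ≈ 39.530)
(32106 + Q)*(-4051 + 27713) = (32106 + 37633/952)*(-4051 + 27713) = (30602545/952)*23662 = 362058709895/476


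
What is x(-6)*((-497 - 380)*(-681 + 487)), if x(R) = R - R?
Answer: 0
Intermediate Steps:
x(R) = 0
x(-6)*((-497 - 380)*(-681 + 487)) = 0*((-497 - 380)*(-681 + 487)) = 0*(-877*(-194)) = 0*170138 = 0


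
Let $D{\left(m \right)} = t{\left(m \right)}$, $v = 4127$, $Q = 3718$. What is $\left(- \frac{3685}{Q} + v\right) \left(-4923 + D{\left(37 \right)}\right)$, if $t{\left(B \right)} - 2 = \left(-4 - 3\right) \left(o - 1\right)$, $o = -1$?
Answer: $- \frac{6843258037}{338} \approx -2.0246 \cdot 10^{7}$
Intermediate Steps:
$t{\left(B \right)} = 16$ ($t{\left(B \right)} = 2 + \left(-4 - 3\right) \left(-1 - 1\right) = 2 - -14 = 2 + 14 = 16$)
$D{\left(m \right)} = 16$
$\left(- \frac{3685}{Q} + v\right) \left(-4923 + D{\left(37 \right)}\right) = \left(- \frac{3685}{3718} + 4127\right) \left(-4923 + 16\right) = \left(\left(-3685\right) \frac{1}{3718} + 4127\right) \left(-4907\right) = \left(- \frac{335}{338} + 4127\right) \left(-4907\right) = \frac{1394591}{338} \left(-4907\right) = - \frac{6843258037}{338}$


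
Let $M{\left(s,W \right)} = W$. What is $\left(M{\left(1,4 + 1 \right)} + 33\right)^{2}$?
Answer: $1444$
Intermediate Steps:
$\left(M{\left(1,4 + 1 \right)} + 33\right)^{2} = \left(\left(4 + 1\right) + 33\right)^{2} = \left(5 + 33\right)^{2} = 38^{2} = 1444$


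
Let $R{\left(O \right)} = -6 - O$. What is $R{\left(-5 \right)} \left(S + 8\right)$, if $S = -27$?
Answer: $19$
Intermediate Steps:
$R{\left(-5 \right)} \left(S + 8\right) = \left(-6 - -5\right) \left(-27 + 8\right) = \left(-6 + 5\right) \left(-19\right) = \left(-1\right) \left(-19\right) = 19$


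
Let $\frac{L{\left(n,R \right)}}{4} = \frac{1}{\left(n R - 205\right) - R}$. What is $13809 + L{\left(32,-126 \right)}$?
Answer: $\frac{56768795}{4111} \approx 13809.0$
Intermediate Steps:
$L{\left(n,R \right)} = \frac{4}{-205 - R + R n}$ ($L{\left(n,R \right)} = \frac{4}{\left(n R - 205\right) - R} = \frac{4}{\left(R n - 205\right) - R} = \frac{4}{\left(-205 + R n\right) - R} = \frac{4}{-205 - R + R n}$)
$13809 + L{\left(32,-126 \right)} = 13809 + \frac{4}{-205 - -126 - 4032} = 13809 + \frac{4}{-205 + 126 - 4032} = 13809 + \frac{4}{-4111} = 13809 + 4 \left(- \frac{1}{4111}\right) = 13809 - \frac{4}{4111} = \frac{56768795}{4111}$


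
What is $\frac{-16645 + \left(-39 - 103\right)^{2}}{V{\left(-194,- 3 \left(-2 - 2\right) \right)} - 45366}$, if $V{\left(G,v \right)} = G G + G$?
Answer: $- \frac{3519}{7924} \approx -0.44409$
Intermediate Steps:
$V{\left(G,v \right)} = G + G^{2}$ ($V{\left(G,v \right)} = G^{2} + G = G + G^{2}$)
$\frac{-16645 + \left(-39 - 103\right)^{2}}{V{\left(-194,- 3 \left(-2 - 2\right) \right)} - 45366} = \frac{-16645 + \left(-39 - 103\right)^{2}}{- 194 \left(1 - 194\right) - 45366} = \frac{-16645 + \left(-142\right)^{2}}{\left(-194\right) \left(-193\right) - 45366} = \frac{-16645 + 20164}{37442 - 45366} = \frac{3519}{-7924} = 3519 \left(- \frac{1}{7924}\right) = - \frac{3519}{7924}$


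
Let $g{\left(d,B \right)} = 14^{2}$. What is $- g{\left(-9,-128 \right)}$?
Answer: $-196$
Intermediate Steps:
$g{\left(d,B \right)} = 196$
$- g{\left(-9,-128 \right)} = \left(-1\right) 196 = -196$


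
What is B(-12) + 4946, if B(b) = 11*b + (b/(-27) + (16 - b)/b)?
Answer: 43309/9 ≈ 4812.1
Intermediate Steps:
B(b) = 296*b/27 + (16 - b)/b (B(b) = 11*b + (b*(-1/27) + (16 - b)/b) = 11*b + (-b/27 + (16 - b)/b) = 296*b/27 + (16 - b)/b)
B(-12) + 4946 = (-1 + 16/(-12) + (296/27)*(-12)) + 4946 = (-1 + 16*(-1/12) - 1184/9) + 4946 = (-1 - 4/3 - 1184/9) + 4946 = -1205/9 + 4946 = 43309/9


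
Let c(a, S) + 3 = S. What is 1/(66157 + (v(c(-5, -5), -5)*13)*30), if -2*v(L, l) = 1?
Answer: 1/65962 ≈ 1.5160e-5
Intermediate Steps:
c(a, S) = -3 + S
v(L, l) = -½ (v(L, l) = -½*1 = -½)
1/(66157 + (v(c(-5, -5), -5)*13)*30) = 1/(66157 - ½*13*30) = 1/(66157 - 13/2*30) = 1/(66157 - 195) = 1/65962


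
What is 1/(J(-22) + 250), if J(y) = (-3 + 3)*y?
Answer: 1/250 ≈ 0.0040000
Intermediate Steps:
J(y) = 0 (J(y) = 0*y = 0)
1/(J(-22) + 250) = 1/(0 + 250) = 1/250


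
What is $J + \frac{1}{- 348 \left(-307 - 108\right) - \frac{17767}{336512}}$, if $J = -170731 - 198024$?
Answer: $- \frac{17921140939308603}{48599045273} \approx -3.6876 \cdot 10^{5}$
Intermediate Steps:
$J = -368755$ ($J = -170731 - 198024 = -368755$)
$J + \frac{1}{- 348 \left(-307 - 108\right) - \frac{17767}{336512}} = -368755 + \frac{1}{- 348 \left(-307 - 108\right) - \frac{17767}{336512}} = -368755 + \frac{1}{\left(-348\right) \left(-415\right) - \frac{17767}{336512}} = -368755 + \frac{1}{144420 - \frac{17767}{336512}} = -368755 + \frac{1}{\frac{48599045273}{336512}} = -368755 + \frac{336512}{48599045273} = - \frac{17921140939308603}{48599045273}$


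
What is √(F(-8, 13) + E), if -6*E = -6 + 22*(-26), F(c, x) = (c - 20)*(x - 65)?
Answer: √13971/3 ≈ 39.400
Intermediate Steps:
F(c, x) = (-65 + x)*(-20 + c) (F(c, x) = (-20 + c)*(-65 + x) = (-65 + x)*(-20 + c))
E = 289/3 (E = -(-6 + 22*(-26))/6 = -(-6 - 572)/6 = -⅙*(-578) = 289/3 ≈ 96.333)
√(F(-8, 13) + E) = √((1300 - 65*(-8) - 20*13 - 8*13) + 289/3) = √((1300 + 520 - 260 - 104) + 289/3) = √(1456 + 289/3) = √(4657/3) = √13971/3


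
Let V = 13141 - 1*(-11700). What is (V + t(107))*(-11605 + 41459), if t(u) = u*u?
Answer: 1083401660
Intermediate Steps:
V = 24841 (V = 13141 + 11700 = 24841)
t(u) = u**2
(V + t(107))*(-11605 + 41459) = (24841 + 107**2)*(-11605 + 41459) = (24841 + 11449)*29854 = 36290*29854 = 1083401660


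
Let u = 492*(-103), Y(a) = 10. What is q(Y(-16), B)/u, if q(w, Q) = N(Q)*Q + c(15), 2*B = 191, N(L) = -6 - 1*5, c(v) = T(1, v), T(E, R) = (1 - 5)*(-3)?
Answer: 2077/101352 ≈ 0.020493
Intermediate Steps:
T(E, R) = 12 (T(E, R) = -4*(-3) = 12)
c(v) = 12
N(L) = -11 (N(L) = -6 - 5 = -11)
B = 191/2 (B = (1/2)*191 = 191/2 ≈ 95.500)
u = -50676
q(w, Q) = 12 - 11*Q (q(w, Q) = -11*Q + 12 = 12 - 11*Q)
q(Y(-16), B)/u = (12 - 11*191/2)/(-50676) = (12 - 2101/2)*(-1/50676) = -2077/2*(-1/50676) = 2077/101352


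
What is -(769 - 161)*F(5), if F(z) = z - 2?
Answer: -1824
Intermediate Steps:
F(z) = -2 + z
-(769 - 161)*F(5) = -(769 - 161)*(-2 + 5) = -608*3 = -1*1824 = -1824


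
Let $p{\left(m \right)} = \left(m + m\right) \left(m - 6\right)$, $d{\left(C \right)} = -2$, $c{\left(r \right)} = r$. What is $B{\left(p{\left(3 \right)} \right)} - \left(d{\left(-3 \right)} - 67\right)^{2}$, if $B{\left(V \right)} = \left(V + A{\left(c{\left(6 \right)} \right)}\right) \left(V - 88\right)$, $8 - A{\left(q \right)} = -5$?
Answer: $-4231$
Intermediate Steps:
$A{\left(q \right)} = 13$ ($A{\left(q \right)} = 8 - -5 = 8 + 5 = 13$)
$p{\left(m \right)} = 2 m \left(-6 + m\right)$
$B{\left(V \right)} = \left(-88 + V\right) \left(13 + V\right)$ ($B{\left(V \right)} = \left(V + 13\right) \left(V - 88\right) = \left(13 + V\right) \left(-88 + V\right) = \left(-88 + V\right) \left(13 + V\right)$)
$B{\left(p{\left(3 \right)} \right)} - \left(d{\left(-3 \right)} - 67\right)^{2} = \left(-1144 + \left(2 \cdot 3 \left(-6 + 3\right)\right)^{2} - 75 \cdot 2 \cdot 3 \left(-6 + 3\right)\right) - \left(-2 - 67\right)^{2} = \left(-1144 + \left(2 \cdot 3 \left(-3\right)\right)^{2} - 75 \cdot 2 \cdot 3 \left(-3\right)\right) - \left(-69\right)^{2} = \left(-1144 + \left(-18\right)^{2} - -1350\right) - 4761 = \left(-1144 + 324 + 1350\right) - 4761 = 530 - 4761 = -4231$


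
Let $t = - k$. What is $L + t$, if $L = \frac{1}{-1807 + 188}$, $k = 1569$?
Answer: $- \frac{2540212}{1619} \approx -1569.0$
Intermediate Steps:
$L = - \frac{1}{1619}$ ($L = \frac{1}{-1619} = - \frac{1}{1619} \approx -0.00061767$)
$t = -1569$ ($t = \left(-1\right) 1569 = -1569$)
$L + t = - \frac{1}{1619} - 1569 = - \frac{2540212}{1619}$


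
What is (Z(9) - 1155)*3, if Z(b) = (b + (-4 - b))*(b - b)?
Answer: -3465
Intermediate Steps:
Z(b) = 0 (Z(b) = -4*0 = 0)
(Z(9) - 1155)*3 = (0 - 1155)*3 = -1155*3 = -3465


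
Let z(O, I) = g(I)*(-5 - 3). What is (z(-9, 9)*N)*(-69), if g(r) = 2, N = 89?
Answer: 98256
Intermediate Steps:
z(O, I) = -16 (z(O, I) = 2*(-5 - 3) = 2*(-8) = -16)
(z(-9, 9)*N)*(-69) = -16*89*(-69) = -1424*(-69) = 98256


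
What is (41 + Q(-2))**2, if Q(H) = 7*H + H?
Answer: 625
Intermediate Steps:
Q(H) = 8*H
(41 + Q(-2))**2 = (41 + 8*(-2))**2 = (41 - 16)**2 = 25**2 = 625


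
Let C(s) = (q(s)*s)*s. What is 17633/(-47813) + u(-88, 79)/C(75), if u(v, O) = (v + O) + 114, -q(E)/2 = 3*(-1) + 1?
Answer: -26114809/71719500 ≈ -0.36412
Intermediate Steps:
q(E) = 4 (q(E) = -2*(3*(-1) + 1) = -2*(-3 + 1) = -2*(-2) = 4)
u(v, O) = 114 + O + v (u(v, O) = (O + v) + 114 = 114 + O + v)
C(s) = 4*s² (C(s) = (4*s)*s = 4*s²)
17633/(-47813) + u(-88, 79)/C(75) = 17633/(-47813) + (114 + 79 - 88)/((4*75²)) = 17633*(-1/47813) + 105/((4*5625)) = -17633/47813 + 105/22500 = -17633/47813 + 105*(1/22500) = -17633/47813 + 7/1500 = -26114809/71719500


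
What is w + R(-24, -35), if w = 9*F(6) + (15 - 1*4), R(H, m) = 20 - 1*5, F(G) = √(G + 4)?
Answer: 26 + 9*√10 ≈ 54.461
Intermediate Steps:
F(G) = √(4 + G)
R(H, m) = 15 (R(H, m) = 20 - 5 = 15)
w = 11 + 9*√10 (w = 9*√(4 + 6) + (15 - 1*4) = 9*√10 + (15 - 4) = 9*√10 + 11 = 11 + 9*√10 ≈ 39.461)
w + R(-24, -35) = (11 + 9*√10) + 15 = 26 + 9*√10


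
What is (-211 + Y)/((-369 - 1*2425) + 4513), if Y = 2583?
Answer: 2372/1719 ≈ 1.3799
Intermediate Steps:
(-211 + Y)/((-369 - 1*2425) + 4513) = (-211 + 2583)/((-369 - 1*2425) + 4513) = 2372/((-369 - 2425) + 4513) = 2372/(-2794 + 4513) = 2372/1719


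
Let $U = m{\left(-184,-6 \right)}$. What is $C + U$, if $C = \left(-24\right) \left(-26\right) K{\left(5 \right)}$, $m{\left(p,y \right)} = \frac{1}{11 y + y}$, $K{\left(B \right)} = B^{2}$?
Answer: $\frac{1123199}{72} \approx 15600.0$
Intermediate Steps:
$m{\left(p,y \right)} = \frac{1}{12 y}$
$U = - \frac{1}{72}$ ($U = \frac{1}{12 \left(-6\right)} = \frac{1}{12} \left(- \frac{1}{6}\right) = - \frac{1}{72} \approx -0.013889$)
$C = 15600$ ($C = \left(-24\right) \left(-26\right) 5^{2} = 624 \cdot 25 = 15600$)
$C + U = 15600 - \frac{1}{72} = \frac{1123199}{72}$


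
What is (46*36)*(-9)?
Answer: -14904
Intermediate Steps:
(46*36)*(-9) = 1656*(-9) = -14904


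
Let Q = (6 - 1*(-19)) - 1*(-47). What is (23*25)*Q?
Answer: 41400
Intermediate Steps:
Q = 72 (Q = (6 + 19) + 47 = 25 + 47 = 72)
(23*25)*Q = (23*25)*72 = 575*72 = 41400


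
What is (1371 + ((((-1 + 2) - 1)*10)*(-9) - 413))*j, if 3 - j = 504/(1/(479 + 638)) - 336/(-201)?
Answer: -36134578786/67 ≈ -5.3932e+8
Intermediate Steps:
j = -37718767/67 (j = 3 - (504/(1/(479 + 638)) - 336/(-201)) = 3 - (504/(1/1117) - 336*(-1/201)) = 3 - (504/(1/1117) + 112/67) = 3 - (504*1117 + 112/67) = 3 - (562968 + 112/67) = 3 - 1*37718968/67 = 3 - 37718968/67 = -37718767/67 ≈ -5.6297e+5)
(1371 + ((((-1 + 2) - 1)*10)*(-9) - 413))*j = (1371 + ((((-1 + 2) - 1)*10)*(-9) - 413))*(-37718767/67) = (1371 + (((1 - 1)*10)*(-9) - 413))*(-37718767/67) = (1371 + ((0*10)*(-9) - 413))*(-37718767/67) = (1371 + (0*(-9) - 413))*(-37718767/67) = (1371 + (0 - 413))*(-37718767/67) = (1371 - 413)*(-37718767/67) = 958*(-37718767/67) = -36134578786/67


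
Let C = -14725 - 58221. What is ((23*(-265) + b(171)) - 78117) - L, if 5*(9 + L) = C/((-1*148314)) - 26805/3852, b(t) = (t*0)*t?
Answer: -13362472350119/158695980 ≈ -84202.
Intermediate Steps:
b(t) = 0 (b(t) = 0*t = 0)
C = -72946
L = -1633517641/158695980 (L = -9 + (-72946/((-1*148314)) - 26805/3852)/5 = -9 + (-72946/(-148314) - 26805*1/3852)/5 = -9 + (-72946*(-1/148314) - 8935/1284)/5 = -9 + (36473/74157 - 8935/1284)/5 = -9 + (⅕)*(-205253821/31739196) = -9 - 205253821/158695980 = -1633517641/158695980 ≈ -10.293)
((23*(-265) + b(171)) - 78117) - L = ((23*(-265) + 0) - 78117) - 1*(-1633517641/158695980) = ((-6095 + 0) - 78117) + 1633517641/158695980 = (-6095 - 78117) + 1633517641/158695980 = -84212 + 1633517641/158695980 = -13362472350119/158695980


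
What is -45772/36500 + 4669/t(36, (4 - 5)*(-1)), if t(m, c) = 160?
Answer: 8154749/292000 ≈ 27.927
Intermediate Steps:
-45772/36500 + 4669/t(36, (4 - 5)*(-1)) = -45772/36500 + 4669/160 = -45772*1/36500 + 4669*(1/160) = -11443/9125 + 4669/160 = 8154749/292000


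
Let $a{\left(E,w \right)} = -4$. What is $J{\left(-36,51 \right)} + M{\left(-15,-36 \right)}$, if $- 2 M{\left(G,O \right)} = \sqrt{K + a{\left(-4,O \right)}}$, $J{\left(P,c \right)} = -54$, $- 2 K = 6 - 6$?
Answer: $-54 - i \approx -54.0 - 1.0 i$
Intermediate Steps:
$K = 0$ ($K = - \frac{6 - 6}{2} = \left(- \frac{1}{2}\right) 0 = 0$)
$M{\left(G,O \right)} = - i$ ($M{\left(G,O \right)} = - \frac{\sqrt{0 - 4}}{2} = - \frac{\sqrt{-4}}{2} = - \frac{2 i}{2} = - i$)
$J{\left(-36,51 \right)} + M{\left(-15,-36 \right)} = -54 - i$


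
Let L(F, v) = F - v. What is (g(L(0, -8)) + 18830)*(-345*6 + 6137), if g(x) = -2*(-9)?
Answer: 76654816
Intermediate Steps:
g(x) = 18
(g(L(0, -8)) + 18830)*(-345*6 + 6137) = (18 + 18830)*(-345*6 + 6137) = 18848*(-2070 + 6137) = 18848*4067 = 76654816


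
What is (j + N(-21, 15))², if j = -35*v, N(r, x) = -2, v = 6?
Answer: 44944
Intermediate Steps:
j = -210 (j = -35*6 = -210)
(j + N(-21, 15))² = (-210 - 2)² = (-212)² = 44944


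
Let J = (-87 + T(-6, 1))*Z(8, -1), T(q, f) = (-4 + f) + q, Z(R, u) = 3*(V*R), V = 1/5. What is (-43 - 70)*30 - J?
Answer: -14646/5 ≈ -2929.2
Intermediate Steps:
V = ⅕ ≈ 0.20000
Z(R, u) = 3*R/5 (Z(R, u) = 3*(R/5) = 3*R/5)
T(q, f) = -4 + f + q
J = -2304/5 (J = (-87 + (-4 + 1 - 6))*((⅗)*8) = (-87 - 9)*(24/5) = -96*24/5 = -2304/5 ≈ -460.80)
(-43 - 70)*30 - J = (-43 - 70)*30 - 1*(-2304/5) = -113*30 + 2304/5 = -3390 + 2304/5 = -14646/5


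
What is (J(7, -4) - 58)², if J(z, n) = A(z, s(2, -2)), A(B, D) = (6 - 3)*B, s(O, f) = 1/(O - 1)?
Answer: 1369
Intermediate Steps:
s(O, f) = 1/(-1 + O)
A(B, D) = 3*B
J(z, n) = 3*z
(J(7, -4) - 58)² = (3*7 - 58)² = (21 - 58)² = (-37)² = 1369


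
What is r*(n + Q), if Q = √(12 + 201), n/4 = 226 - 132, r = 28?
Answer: 10528 + 28*√213 ≈ 10937.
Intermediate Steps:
n = 376 (n = 4*(226 - 132) = 4*94 = 376)
Q = √213 ≈ 14.595
r*(n + Q) = 28*(376 + √213) = 10528 + 28*√213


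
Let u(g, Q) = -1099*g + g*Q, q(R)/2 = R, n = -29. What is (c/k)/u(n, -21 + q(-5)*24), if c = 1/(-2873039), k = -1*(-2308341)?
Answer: -1/261564254649712560 ≈ -3.8231e-18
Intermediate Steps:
q(R) = 2*R
u(g, Q) = -1099*g + Q*g
k = 2308341
c = -1/2873039 ≈ -3.4806e-7
(c/k)/u(n, -21 + q(-5)*24) = (-1/2873039/2308341)/((-29*(-1099 + (-21 + (2*(-5))*24)))) = (-1/2873039*1/2308341)/((-29*(-1099 + (-21 - 10*24)))) = -(-1/(29*(-1099 + (-21 - 240))))/6631953718299 = -(-1/(29*(-1099 - 261)))/6631953718299 = -1/(6631953718299*((-29*(-1360)))) = -1/6631953718299/39440 = -1/6631953718299*1/39440 = -1/261564254649712560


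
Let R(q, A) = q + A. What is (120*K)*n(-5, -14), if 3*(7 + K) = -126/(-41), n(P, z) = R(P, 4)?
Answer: 29400/41 ≈ 717.07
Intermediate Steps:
R(q, A) = A + q
n(P, z) = 4 + P
K = -245/41 (K = -7 + (-126/(-41))/3 = -7 + (-126*(-1/41))/3 = -7 + (⅓)*(126/41) = -7 + 42/41 = -245/41 ≈ -5.9756)
(120*K)*n(-5, -14) = (120*(-245/41))*(4 - 5) = -29400/41*(-1) = 29400/41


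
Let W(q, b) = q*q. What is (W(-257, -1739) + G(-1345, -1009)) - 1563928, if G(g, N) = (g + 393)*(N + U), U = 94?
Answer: -626799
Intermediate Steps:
G(g, N) = (94 + N)*(393 + g) (G(g, N) = (g + 393)*(N + 94) = (393 + g)*(94 + N) = (94 + N)*(393 + g))
W(q, b) = q²
(W(-257, -1739) + G(-1345, -1009)) - 1563928 = ((-257)² + (36942 + 94*(-1345) + 393*(-1009) - 1009*(-1345))) - 1563928 = (66049 + (36942 - 126430 - 396537 + 1357105)) - 1563928 = (66049 + 871080) - 1563928 = 937129 - 1563928 = -626799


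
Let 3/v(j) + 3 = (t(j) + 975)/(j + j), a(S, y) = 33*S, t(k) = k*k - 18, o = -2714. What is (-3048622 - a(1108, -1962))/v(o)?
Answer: 11389021194941/8142 ≈ 1.3988e+9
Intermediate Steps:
t(k) = -18 + k**2 (t(k) = k**2 - 18 = -18 + k**2)
v(j) = 3/(-3 + (957 + j**2)/(2*j)) (v(j) = 3/(-3 + ((-18 + j**2) + 975)/(j + j)) = 3/(-3 + (957 + j**2)/((2*j))) = 3/(-3 + (957 + j**2)*(1/(2*j))) = 3/(-3 + (957 + j**2)/(2*j)))
(-3048622 - a(1108, -1962))/v(o) = (-3048622 - 33*1108)/((6*(-2714)/(957 + (-2714)**2 - 6*(-2714)))) = (-3048622 - 1*36564)/((6*(-2714)/(957 + 7365796 + 16284))) = (-3048622 - 36564)/((6*(-2714)/7383037)) = -3085186/(6*(-2714)*(1/7383037)) = -3085186/(-16284/7383037) = -3085186*(-7383037/16284) = 11389021194941/8142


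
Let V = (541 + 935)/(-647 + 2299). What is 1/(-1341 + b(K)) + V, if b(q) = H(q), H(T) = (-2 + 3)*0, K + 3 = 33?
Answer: 494416/553833 ≈ 0.89272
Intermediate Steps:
K = 30 (K = -3 + 33 = 30)
H(T) = 0 (H(T) = 1*0 = 0)
b(q) = 0
V = 369/413 (V = 1476/1652 = 1476*(1/1652) = 369/413 ≈ 0.89346)
1/(-1341 + b(K)) + V = 1/(-1341 + 0) + 369/413 = 1/(-1341) + 369/413 = -1/1341 + 369/413 = 494416/553833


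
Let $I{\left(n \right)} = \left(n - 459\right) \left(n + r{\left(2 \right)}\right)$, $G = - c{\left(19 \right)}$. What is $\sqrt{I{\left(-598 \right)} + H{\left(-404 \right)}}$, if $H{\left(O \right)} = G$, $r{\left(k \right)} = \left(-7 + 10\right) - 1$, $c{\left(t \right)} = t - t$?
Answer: $2 \sqrt{157493} \approx 793.71$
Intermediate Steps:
$c{\left(t \right)} = 0$
$r{\left(k \right)} = 2$ ($r{\left(k \right)} = 3 - 1 = 2$)
$G = 0$ ($G = \left(-1\right) 0 = 0$)
$H{\left(O \right)} = 0$
$I{\left(n \right)} = \left(-459 + n\right) \left(2 + n\right)$ ($I{\left(n \right)} = \left(n - 459\right) \left(n + 2\right) = \left(-459 + n\right) \left(2 + n\right)$)
$\sqrt{I{\left(-598 \right)} + H{\left(-404 \right)}} = \sqrt{\left(-918 + \left(-598\right)^{2} - -273286\right) + 0} = \sqrt{\left(-918 + 357604 + 273286\right) + 0} = \sqrt{629972 + 0} = \sqrt{629972} = 2 \sqrt{157493}$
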